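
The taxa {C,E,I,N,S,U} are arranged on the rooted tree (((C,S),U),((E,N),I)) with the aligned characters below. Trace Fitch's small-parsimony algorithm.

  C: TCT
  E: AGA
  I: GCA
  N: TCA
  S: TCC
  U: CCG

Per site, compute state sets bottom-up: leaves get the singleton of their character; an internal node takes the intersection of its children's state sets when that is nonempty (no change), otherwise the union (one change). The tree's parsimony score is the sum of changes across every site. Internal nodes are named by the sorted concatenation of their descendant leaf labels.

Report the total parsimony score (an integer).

7

CS@0: {T} ∩ {T} = {T} (intersection, +0)
CSU@0: {T} ∪ {C} = {C,T} (union, +1)
EN@0: {A} ∪ {T} = {A,T} (union, +1)
EIN@0: {A,T} ∪ {G} = {A,G,T} (union, +1)
CEINSU@0: {C,T} ∩ {A,G,T} = {T} (intersection, +0)
CS@1: {C} ∩ {C} = {C} (intersection, +0)
CSU@1: {C} ∩ {C} = {C} (intersection, +0)
EN@1: {G} ∪ {C} = {C,G} (union, +1)
EIN@1: {C,G} ∩ {C} = {C} (intersection, +0)
CEINSU@1: {C} ∩ {C} = {C} (intersection, +0)
CS@2: {T} ∪ {C} = {C,T} (union, +1)
CSU@2: {C,T} ∪ {G} = {C,G,T} (union, +1)
EN@2: {A} ∩ {A} = {A} (intersection, +0)
EIN@2: {A} ∩ {A} = {A} (intersection, +0)
CEINSU@2: {C,G,T} ∪ {A} = {A,C,G,T} (union, +1)
per-site changes: [3, 1, 3]; total = 7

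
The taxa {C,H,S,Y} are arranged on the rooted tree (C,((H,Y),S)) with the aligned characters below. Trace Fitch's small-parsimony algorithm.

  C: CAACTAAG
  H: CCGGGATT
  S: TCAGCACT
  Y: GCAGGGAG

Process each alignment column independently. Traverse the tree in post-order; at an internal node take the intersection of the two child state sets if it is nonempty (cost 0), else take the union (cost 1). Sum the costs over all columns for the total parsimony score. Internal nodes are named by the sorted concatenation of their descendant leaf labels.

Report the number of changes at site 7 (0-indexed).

2

site 0, node HY: H={C} ∪ Y={G} → {C,G} (+1)
site 0, node HSY: HY={C,G} ∪ S={T} → {C,G,T} (+1)
site 0, node CHSY: C={C} ∩ HSY={C,G,T} → {C} (+0)
site 1, node HY: H={C} ∩ Y={C} → {C} (+0)
site 1, node HSY: HY={C} ∩ S={C} → {C} (+0)
site 1, node CHSY: C={A} ∪ HSY={C} → {A,C} (+1)
site 2, node HY: H={G} ∪ Y={A} → {A,G} (+1)
site 2, node HSY: HY={A,G} ∩ S={A} → {A} (+0)
site 2, node CHSY: C={A} ∩ HSY={A} → {A} (+0)
site 3, node HY: H={G} ∩ Y={G} → {G} (+0)
site 3, node HSY: HY={G} ∩ S={G} → {G} (+0)
site 3, node CHSY: C={C} ∪ HSY={G} → {C,G} (+1)
site 4, node HY: H={G} ∩ Y={G} → {G} (+0)
site 4, node HSY: HY={G} ∪ S={C} → {C,G} (+1)
site 4, node CHSY: C={T} ∪ HSY={C,G} → {C,G,T} (+1)
site 5, node HY: H={A} ∪ Y={G} → {A,G} (+1)
site 5, node HSY: HY={A,G} ∩ S={A} → {A} (+0)
site 5, node CHSY: C={A} ∩ HSY={A} → {A} (+0)
site 6, node HY: H={T} ∪ Y={A} → {A,T} (+1)
site 6, node HSY: HY={A,T} ∪ S={C} → {A,C,T} (+1)
site 6, node CHSY: C={A} ∩ HSY={A,C,T} → {A} (+0)
site 7, node HY: H={T} ∪ Y={G} → {G,T} (+1)
site 7, node HSY: HY={G,T} ∩ S={T} → {T} (+0)
site 7, node CHSY: C={G} ∪ HSY={T} → {G,T} (+1)
per-site changes: [2, 1, 1, 1, 2, 1, 2, 2]; total = 12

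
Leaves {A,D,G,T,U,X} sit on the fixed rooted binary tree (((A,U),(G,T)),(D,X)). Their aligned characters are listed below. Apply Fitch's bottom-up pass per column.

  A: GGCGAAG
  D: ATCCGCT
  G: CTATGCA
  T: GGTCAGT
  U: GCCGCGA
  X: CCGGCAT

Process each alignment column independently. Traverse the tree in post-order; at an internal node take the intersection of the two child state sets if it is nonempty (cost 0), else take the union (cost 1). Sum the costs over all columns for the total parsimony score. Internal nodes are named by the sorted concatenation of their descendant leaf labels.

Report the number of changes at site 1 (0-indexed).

4

site 0, node AU: A={G} ∩ U={G} → {G} (+0)
site 0, node GT: G={C} ∪ T={G} → {C,G} (+1)
site 0, node AGTU: AU={G} ∩ GT={C,G} → {G} (+0)
site 0, node DX: D={A} ∪ X={C} → {A,C} (+1)
site 0, node ADGTUX: AGTU={G} ∪ DX={A,C} → {A,C,G} (+1)
site 1, node AU: A={G} ∪ U={C} → {C,G} (+1)
site 1, node GT: G={T} ∪ T={G} → {G,T} (+1)
site 1, node AGTU: AU={C,G} ∩ GT={G,T} → {G} (+0)
site 1, node DX: D={T} ∪ X={C} → {C,T} (+1)
site 1, node ADGTUX: AGTU={G} ∪ DX={C,T} → {C,G,T} (+1)
site 2, node AU: A={C} ∩ U={C} → {C} (+0)
site 2, node GT: G={A} ∪ T={T} → {A,T} (+1)
site 2, node AGTU: AU={C} ∪ GT={A,T} → {A,C,T} (+1)
site 2, node DX: D={C} ∪ X={G} → {C,G} (+1)
site 2, node ADGTUX: AGTU={A,C,T} ∩ DX={C,G} → {C} (+0)
site 3, node AU: A={G} ∩ U={G} → {G} (+0)
site 3, node GT: G={T} ∪ T={C} → {C,T} (+1)
site 3, node AGTU: AU={G} ∪ GT={C,T} → {C,G,T} (+1)
site 3, node DX: D={C} ∪ X={G} → {C,G} (+1)
site 3, node ADGTUX: AGTU={C,G,T} ∩ DX={C,G} → {C,G} (+0)
site 4, node AU: A={A} ∪ U={C} → {A,C} (+1)
site 4, node GT: G={G} ∪ T={A} → {A,G} (+1)
site 4, node AGTU: AU={A,C} ∩ GT={A,G} → {A} (+0)
site 4, node DX: D={G} ∪ X={C} → {C,G} (+1)
site 4, node ADGTUX: AGTU={A} ∪ DX={C,G} → {A,C,G} (+1)
site 5, node AU: A={A} ∪ U={G} → {A,G} (+1)
site 5, node GT: G={C} ∪ T={G} → {C,G} (+1)
site 5, node AGTU: AU={A,G} ∩ GT={C,G} → {G} (+0)
site 5, node DX: D={C} ∪ X={A} → {A,C} (+1)
site 5, node ADGTUX: AGTU={G} ∪ DX={A,C} → {A,C,G} (+1)
site 6, node AU: A={G} ∪ U={A} → {A,G} (+1)
site 6, node GT: G={A} ∪ T={T} → {A,T} (+1)
site 6, node AGTU: AU={A,G} ∩ GT={A,T} → {A} (+0)
site 6, node DX: D={T} ∩ X={T} → {T} (+0)
site 6, node ADGTUX: AGTU={A} ∪ DX={T} → {A,T} (+1)
per-site changes: [3, 4, 3, 3, 4, 4, 3]; total = 24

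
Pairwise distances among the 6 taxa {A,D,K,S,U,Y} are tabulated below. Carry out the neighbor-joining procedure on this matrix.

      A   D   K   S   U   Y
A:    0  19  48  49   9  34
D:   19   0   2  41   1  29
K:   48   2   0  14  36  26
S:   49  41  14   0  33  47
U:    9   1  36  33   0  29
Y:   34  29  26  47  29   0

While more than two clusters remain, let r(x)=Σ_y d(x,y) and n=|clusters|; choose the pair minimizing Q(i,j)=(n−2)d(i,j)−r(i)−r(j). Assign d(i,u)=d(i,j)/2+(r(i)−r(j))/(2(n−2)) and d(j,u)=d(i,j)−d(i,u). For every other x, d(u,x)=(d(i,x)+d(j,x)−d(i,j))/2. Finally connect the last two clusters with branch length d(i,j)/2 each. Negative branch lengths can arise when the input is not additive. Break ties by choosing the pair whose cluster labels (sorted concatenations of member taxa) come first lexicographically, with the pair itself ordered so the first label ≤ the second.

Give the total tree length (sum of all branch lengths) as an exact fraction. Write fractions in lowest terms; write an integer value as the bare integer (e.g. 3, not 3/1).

step 1: merge (K,S) at d=14, Q=-254; branch lengths K→-1/4, S→57/4; new cluster KS
  updated: d(A,KS)=83/2, d(D,KS)=29/2, d(KS,U)=55/2, d(KS,Y)=59/2
step 2: merge (KS,Y) at d=59/2, Q=-146; branch lengths KS→40/3, Y→97/6; new cluster KSY
  updated: d(A,KSY)=23, d(D,KSY)=7, d(KSY,U)=27/2
step 3: merge (A,U) at d=9, Q=-113/2; branch lengths A→91/8, U→-19/8; new cluster AU
  updated: d(AU,D)=11/2, d(AU,KSY)=55/4
step 4: merge (AU,D) at d=11/2, Q=-105/4; branch lengths AU→49/8, D→-5/8; new cluster ADU
  updated: d(ADU,KSY)=61/8
step 5: merge (ADU,KSY) at d=61/8; branch lengths ADU→61/16, KSY→61/16; new cluster ADKSUY
final tree: (((A:91/8,U:-19/8):49/8,D:-5/8):61/16,((K:-1/4,S:57/4):40/3,Y:97/6):61/16)
total length: 525/8

525/8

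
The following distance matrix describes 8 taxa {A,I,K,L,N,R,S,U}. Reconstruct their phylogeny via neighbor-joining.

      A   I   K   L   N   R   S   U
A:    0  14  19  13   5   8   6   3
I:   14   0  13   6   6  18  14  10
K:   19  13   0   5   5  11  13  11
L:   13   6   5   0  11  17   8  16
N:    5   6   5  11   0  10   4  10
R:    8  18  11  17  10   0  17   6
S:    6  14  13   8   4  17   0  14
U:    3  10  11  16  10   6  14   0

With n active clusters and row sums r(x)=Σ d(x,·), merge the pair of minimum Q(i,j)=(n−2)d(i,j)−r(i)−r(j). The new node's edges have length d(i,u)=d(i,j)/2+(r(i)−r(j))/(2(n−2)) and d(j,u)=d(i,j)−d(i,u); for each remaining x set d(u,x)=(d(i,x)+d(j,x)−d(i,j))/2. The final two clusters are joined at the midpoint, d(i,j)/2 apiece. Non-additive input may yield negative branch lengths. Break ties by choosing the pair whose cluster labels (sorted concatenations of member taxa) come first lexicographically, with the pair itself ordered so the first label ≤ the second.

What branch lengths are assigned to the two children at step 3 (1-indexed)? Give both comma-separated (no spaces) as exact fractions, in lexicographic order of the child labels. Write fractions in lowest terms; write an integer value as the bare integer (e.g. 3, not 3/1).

1. join K+L (d=5, Q=-123) ⇒ KL; edges |K|=31/12, |L|=29/12
  updated: d(A,KL)=27/2, d(I,KL)=7, d(KL,N)=11/2, d(KL,R)=23/2, d(KL,S)=8, d(KL,U)=11
2. join R+U (d=6, Q=-189/2) ⇒ RU; edges |R|=93/20, |U|=27/20
  updated: d(A,RU)=5/2, d(I,RU)=11, d(KL,RU)=33/4, d(N,RU)=7, d(RU,S)=25/2
3. join A+RU (d=5/2, Q=-289/4) ⇒ ARU; edges |A|=39/32, |RU|=41/32
  updated: d(ARU,I)=45/4, d(ARU,KL)=77/8, d(ARU,N)=19/4, d(ARU,S)=8
4. join I+KL (d=7, Q=-379/8) ⇒ IKL; edges |I|=233/48, |KL|=103/48
  updated: d(ARU,IKL)=111/16, d(IKL,N)=9/4, d(IKL,S)=15/2
5. join ARU+S (d=8, Q=-371/16) ⇒ ARSU; edges |ARU|=259/64, |S|=253/64
  updated: d(ARSU,IKL)=103/32, d(ARSU,N)=3/8
6. join ARSU+IKL (d=103/32, Q=-187/32) ⇒ AIKLRSU; edges |ARSU|=43/64, |IKL|=163/64
  updated: d(AIKLRSU,N)=-19/64
7. join AIKLRSU+N (d=-19/64) ⇒ AIKLNRSU; edges |AIKLRSU|=-19/128, |N|=-19/128
final tree: ((((A:39/32,(R:93/20,U:27/20):41/32):259/64,S:253/64):43/64,(I:233/48,(K:31/12,L:29/12):103/48):163/64):-19/128,N:-19/128)
total length: 2011/64

39/32,41/32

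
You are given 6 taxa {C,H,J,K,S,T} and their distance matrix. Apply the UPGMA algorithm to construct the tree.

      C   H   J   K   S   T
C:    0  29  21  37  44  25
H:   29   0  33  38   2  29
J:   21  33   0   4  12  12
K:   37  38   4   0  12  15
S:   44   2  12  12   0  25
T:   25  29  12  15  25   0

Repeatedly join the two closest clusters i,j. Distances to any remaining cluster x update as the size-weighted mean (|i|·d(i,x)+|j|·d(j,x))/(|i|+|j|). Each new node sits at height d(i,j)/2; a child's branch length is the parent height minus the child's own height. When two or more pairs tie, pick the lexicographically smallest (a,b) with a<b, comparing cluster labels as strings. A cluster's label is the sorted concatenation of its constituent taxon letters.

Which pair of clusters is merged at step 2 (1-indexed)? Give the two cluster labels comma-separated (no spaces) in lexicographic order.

iteration 1: select H,S (d=2); attach at lengths (1, 1); label the merged cluster HS
  updated: d(C,HS)=73/2, d(HS,J)=45/2, d(HS,K)=25, d(HS,T)=27
iteration 2: select J,K (d=4); attach at lengths (2, 2); label the merged cluster JK
  updated: d(C,JK)=29, d(HS,JK)=95/4, d(JK,T)=27/2
iteration 3: select JK,T (d=27/2); attach at lengths (19/4, 27/4); label the merged cluster JKT
  updated: d(C,JKT)=83/3, d(HS,JKT)=149/6
iteration 4: select HS,JKT (d=149/6); attach at lengths (137/12, 17/3); label the merged cluster HJKST
  updated: d(C,HJKST)=156/5
iteration 5: select C,HJKST (d=156/5); attach at lengths (78/5, 191/60); label the merged cluster CHJKST
final tree: (C:78/5,((H:1,S:1):137/12,((J:2,K:2):19/4,T:27/4):17/3):191/60)
total length: 1601/30

J,K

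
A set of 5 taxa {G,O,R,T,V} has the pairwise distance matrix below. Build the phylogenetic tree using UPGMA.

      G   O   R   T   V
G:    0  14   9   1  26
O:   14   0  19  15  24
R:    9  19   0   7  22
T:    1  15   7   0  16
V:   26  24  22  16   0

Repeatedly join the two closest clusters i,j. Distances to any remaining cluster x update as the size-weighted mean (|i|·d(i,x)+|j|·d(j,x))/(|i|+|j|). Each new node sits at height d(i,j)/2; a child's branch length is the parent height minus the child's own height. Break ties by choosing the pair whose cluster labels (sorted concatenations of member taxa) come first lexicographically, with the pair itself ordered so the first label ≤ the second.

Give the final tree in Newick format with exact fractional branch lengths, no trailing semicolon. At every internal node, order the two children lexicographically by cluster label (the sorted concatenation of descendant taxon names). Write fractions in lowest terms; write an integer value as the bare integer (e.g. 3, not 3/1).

iteration 1: select G,T (d=1); attach at lengths (1/2, 1/2); label the merged cluster GT
  updated: d(GT,O)=29/2, d(GT,R)=8, d(GT,V)=21
iteration 2: select GT,R (d=8); attach at lengths (7/2, 4); label the merged cluster GRT
  updated: d(GRT,O)=16, d(GRT,V)=64/3
iteration 3: select GRT,O (d=16); attach at lengths (4, 8); label the merged cluster GORT
  updated: d(GORT,V)=22
iteration 4: select GORT,V (d=22); attach at lengths (3, 11); label the merged cluster GORTV
final tree: ((((G:1/2,T:1/2):7/2,R:4):4,O:8):3,V:11)
total length: 69/2

((((G:1/2,T:1/2):7/2,R:4):4,O:8):3,V:11)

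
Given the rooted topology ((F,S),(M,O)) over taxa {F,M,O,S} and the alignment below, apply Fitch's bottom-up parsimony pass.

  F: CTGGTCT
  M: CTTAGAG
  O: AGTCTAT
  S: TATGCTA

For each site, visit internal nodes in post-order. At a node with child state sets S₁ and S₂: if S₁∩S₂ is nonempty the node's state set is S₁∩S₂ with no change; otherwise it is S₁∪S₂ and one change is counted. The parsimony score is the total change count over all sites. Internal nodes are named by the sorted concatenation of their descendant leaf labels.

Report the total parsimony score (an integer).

[col 0] FS: children F:{C}, S:{T} ∪→ {C,T}; cost 1
[col 0] MO: children M:{C}, O:{A} ∪→ {A,C}; cost 1
[col 0] FMOS: children FS:{C,T}, MO:{A,C} ∩→ {C}; cost 0
[col 1] FS: children F:{T}, S:{A} ∪→ {A,T}; cost 1
[col 1] MO: children M:{T}, O:{G} ∪→ {G,T}; cost 1
[col 1] FMOS: children FS:{A,T}, MO:{G,T} ∩→ {T}; cost 0
[col 2] FS: children F:{G}, S:{T} ∪→ {G,T}; cost 1
[col 2] MO: children M:{T}, O:{T} ∩→ {T}; cost 0
[col 2] FMOS: children FS:{G,T}, MO:{T} ∩→ {T}; cost 0
[col 3] FS: children F:{G}, S:{G} ∩→ {G}; cost 0
[col 3] MO: children M:{A}, O:{C} ∪→ {A,C}; cost 1
[col 3] FMOS: children FS:{G}, MO:{A,C} ∪→ {A,C,G}; cost 1
[col 4] FS: children F:{T}, S:{C} ∪→ {C,T}; cost 1
[col 4] MO: children M:{G}, O:{T} ∪→ {G,T}; cost 1
[col 4] FMOS: children FS:{C,T}, MO:{G,T} ∩→ {T}; cost 0
[col 5] FS: children F:{C}, S:{T} ∪→ {C,T}; cost 1
[col 5] MO: children M:{A}, O:{A} ∩→ {A}; cost 0
[col 5] FMOS: children FS:{C,T}, MO:{A} ∪→ {A,C,T}; cost 1
[col 6] FS: children F:{T}, S:{A} ∪→ {A,T}; cost 1
[col 6] MO: children M:{G}, O:{T} ∪→ {G,T}; cost 1
[col 6] FMOS: children FS:{A,T}, MO:{G,T} ∩→ {T}; cost 0
per-site changes: [2, 2, 1, 2, 2, 2, 2]; total = 13

13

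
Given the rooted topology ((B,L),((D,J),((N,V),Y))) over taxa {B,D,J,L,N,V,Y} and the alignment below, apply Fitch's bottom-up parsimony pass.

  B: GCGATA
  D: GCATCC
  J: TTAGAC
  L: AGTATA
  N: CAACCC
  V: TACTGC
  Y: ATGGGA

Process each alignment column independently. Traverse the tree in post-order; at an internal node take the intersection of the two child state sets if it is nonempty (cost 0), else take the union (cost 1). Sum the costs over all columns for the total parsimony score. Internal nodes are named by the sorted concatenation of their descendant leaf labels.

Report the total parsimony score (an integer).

23

[col 0] BL: children B:{G}, L:{A} ∪→ {A,G}; cost 1
[col 0] DJ: children D:{G}, J:{T} ∪→ {G,T}; cost 1
[col 0] NV: children N:{C}, V:{T} ∪→ {C,T}; cost 1
[col 0] NVY: children NV:{C,T}, Y:{A} ∪→ {A,C,T}; cost 1
[col 0] DJNVY: children DJ:{G,T}, NVY:{A,C,T} ∩→ {T}; cost 0
[col 0] BDJLNVY: children BL:{A,G}, DJNVY:{T} ∪→ {A,G,T}; cost 1
[col 1] BL: children B:{C}, L:{G} ∪→ {C,G}; cost 1
[col 1] DJ: children D:{C}, J:{T} ∪→ {C,T}; cost 1
[col 1] NV: children N:{A}, V:{A} ∩→ {A}; cost 0
[col 1] NVY: children NV:{A}, Y:{T} ∪→ {A,T}; cost 1
[col 1] DJNVY: children DJ:{C,T}, NVY:{A,T} ∩→ {T}; cost 0
[col 1] BDJLNVY: children BL:{C,G}, DJNVY:{T} ∪→ {C,G,T}; cost 1
[col 2] BL: children B:{G}, L:{T} ∪→ {G,T}; cost 1
[col 2] DJ: children D:{A}, J:{A} ∩→ {A}; cost 0
[col 2] NV: children N:{A}, V:{C} ∪→ {A,C}; cost 1
[col 2] NVY: children NV:{A,C}, Y:{G} ∪→ {A,C,G}; cost 1
[col 2] DJNVY: children DJ:{A}, NVY:{A,C,G} ∩→ {A}; cost 0
[col 2] BDJLNVY: children BL:{G,T}, DJNVY:{A} ∪→ {A,G,T}; cost 1
[col 3] BL: children B:{A}, L:{A} ∩→ {A}; cost 0
[col 3] DJ: children D:{T}, J:{G} ∪→ {G,T}; cost 1
[col 3] NV: children N:{C}, V:{T} ∪→ {C,T}; cost 1
[col 3] NVY: children NV:{C,T}, Y:{G} ∪→ {C,G,T}; cost 1
[col 3] DJNVY: children DJ:{G,T}, NVY:{C,G,T} ∩→ {G,T}; cost 0
[col 3] BDJLNVY: children BL:{A}, DJNVY:{G,T} ∪→ {A,G,T}; cost 1
[col 4] BL: children B:{T}, L:{T} ∩→ {T}; cost 0
[col 4] DJ: children D:{C}, J:{A} ∪→ {A,C}; cost 1
[col 4] NV: children N:{C}, V:{G} ∪→ {C,G}; cost 1
[col 4] NVY: children NV:{C,G}, Y:{G} ∩→ {G}; cost 0
[col 4] DJNVY: children DJ:{A,C}, NVY:{G} ∪→ {A,C,G}; cost 1
[col 4] BDJLNVY: children BL:{T}, DJNVY:{A,C,G} ∪→ {A,C,G,T}; cost 1
[col 5] BL: children B:{A}, L:{A} ∩→ {A}; cost 0
[col 5] DJ: children D:{C}, J:{C} ∩→ {C}; cost 0
[col 5] NV: children N:{C}, V:{C} ∩→ {C}; cost 0
[col 5] NVY: children NV:{C}, Y:{A} ∪→ {A,C}; cost 1
[col 5] DJNVY: children DJ:{C}, NVY:{A,C} ∩→ {C}; cost 0
[col 5] BDJLNVY: children BL:{A}, DJNVY:{C} ∪→ {A,C}; cost 1
per-site changes: [5, 4, 4, 4, 4, 2]; total = 23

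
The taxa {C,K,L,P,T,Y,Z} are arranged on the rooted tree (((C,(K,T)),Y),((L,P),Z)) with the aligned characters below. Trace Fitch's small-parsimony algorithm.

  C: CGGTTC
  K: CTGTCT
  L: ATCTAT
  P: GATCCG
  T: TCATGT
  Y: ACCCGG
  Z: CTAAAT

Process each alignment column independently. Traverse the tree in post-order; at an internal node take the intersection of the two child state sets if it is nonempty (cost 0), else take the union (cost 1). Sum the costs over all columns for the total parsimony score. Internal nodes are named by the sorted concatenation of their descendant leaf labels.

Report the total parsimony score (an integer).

22

KT@0: {C} ∪ {T} = {C,T} (union, +1)
CKT@0: {C} ∩ {C,T} = {C} (intersection, +0)
CKTY@0: {C} ∪ {A} = {A,C} (union, +1)
LP@0: {A} ∪ {G} = {A,G} (union, +1)
LPZ@0: {A,G} ∪ {C} = {A,C,G} (union, +1)
CKLPTYZ@0: {A,C} ∩ {A,C,G} = {A,C} (intersection, +0)
KT@1: {T} ∪ {C} = {C,T} (union, +1)
CKT@1: {G} ∪ {C,T} = {C,G,T} (union, +1)
CKTY@1: {C,G,T} ∩ {C} = {C} (intersection, +0)
LP@1: {T} ∪ {A} = {A,T} (union, +1)
LPZ@1: {A,T} ∩ {T} = {T} (intersection, +0)
CKLPTYZ@1: {C} ∪ {T} = {C,T} (union, +1)
KT@2: {G} ∪ {A} = {A,G} (union, +1)
CKT@2: {G} ∩ {A,G} = {G} (intersection, +0)
CKTY@2: {G} ∪ {C} = {C,G} (union, +1)
LP@2: {C} ∪ {T} = {C,T} (union, +1)
LPZ@2: {C,T} ∪ {A} = {A,C,T} (union, +1)
CKLPTYZ@2: {C,G} ∩ {A,C,T} = {C} (intersection, +0)
KT@3: {T} ∩ {T} = {T} (intersection, +0)
CKT@3: {T} ∩ {T} = {T} (intersection, +0)
CKTY@3: {T} ∪ {C} = {C,T} (union, +1)
LP@3: {T} ∪ {C} = {C,T} (union, +1)
LPZ@3: {C,T} ∪ {A} = {A,C,T} (union, +1)
CKLPTYZ@3: {C,T} ∩ {A,C,T} = {C,T} (intersection, +0)
KT@4: {C} ∪ {G} = {C,G} (union, +1)
CKT@4: {T} ∪ {C,G} = {C,G,T} (union, +1)
CKTY@4: {C,G,T} ∩ {G} = {G} (intersection, +0)
LP@4: {A} ∪ {C} = {A,C} (union, +1)
LPZ@4: {A,C} ∩ {A} = {A} (intersection, +0)
CKLPTYZ@4: {G} ∪ {A} = {A,G} (union, +1)
KT@5: {T} ∩ {T} = {T} (intersection, +0)
CKT@5: {C} ∪ {T} = {C,T} (union, +1)
CKTY@5: {C,T} ∪ {G} = {C,G,T} (union, +1)
LP@5: {T} ∪ {G} = {G,T} (union, +1)
LPZ@5: {G,T} ∩ {T} = {T} (intersection, +0)
CKLPTYZ@5: {C,G,T} ∩ {T} = {T} (intersection, +0)
per-site changes: [4, 4, 4, 3, 4, 3]; total = 22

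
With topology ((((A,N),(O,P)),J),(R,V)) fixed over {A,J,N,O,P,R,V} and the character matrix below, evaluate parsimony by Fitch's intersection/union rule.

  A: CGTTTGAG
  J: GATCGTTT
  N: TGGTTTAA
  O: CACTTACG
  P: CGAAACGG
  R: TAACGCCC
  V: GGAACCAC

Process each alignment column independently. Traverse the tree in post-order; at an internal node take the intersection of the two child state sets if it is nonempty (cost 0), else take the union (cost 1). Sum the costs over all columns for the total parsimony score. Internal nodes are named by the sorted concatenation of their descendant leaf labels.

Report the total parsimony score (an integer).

27

AN@0: {C} ∪ {T} = {C,T} (union, +1)
OP@0: {C} ∩ {C} = {C} (intersection, +0)
ANOP@0: {C,T} ∩ {C} = {C} (intersection, +0)
AJNOP@0: {C} ∪ {G} = {C,G} (union, +1)
RV@0: {T} ∪ {G} = {G,T} (union, +1)
AJNOPRV@0: {C,G} ∩ {G,T} = {G} (intersection, +0)
AN@1: {G} ∩ {G} = {G} (intersection, +0)
OP@1: {A} ∪ {G} = {A,G} (union, +1)
ANOP@1: {G} ∩ {A,G} = {G} (intersection, +0)
AJNOP@1: {G} ∪ {A} = {A,G} (union, +1)
RV@1: {A} ∪ {G} = {A,G} (union, +1)
AJNOPRV@1: {A,G} ∩ {A,G} = {A,G} (intersection, +0)
AN@2: {T} ∪ {G} = {G,T} (union, +1)
OP@2: {C} ∪ {A} = {A,C} (union, +1)
ANOP@2: {G,T} ∪ {A,C} = {A,C,G,T} (union, +1)
AJNOP@2: {A,C,G,T} ∩ {T} = {T} (intersection, +0)
RV@2: {A} ∩ {A} = {A} (intersection, +0)
AJNOPRV@2: {T} ∪ {A} = {A,T} (union, +1)
AN@3: {T} ∩ {T} = {T} (intersection, +0)
OP@3: {T} ∪ {A} = {A,T} (union, +1)
ANOP@3: {T} ∩ {A,T} = {T} (intersection, +0)
AJNOP@3: {T} ∪ {C} = {C,T} (union, +1)
RV@3: {C} ∪ {A} = {A,C} (union, +1)
AJNOPRV@3: {C,T} ∩ {A,C} = {C} (intersection, +0)
AN@4: {T} ∩ {T} = {T} (intersection, +0)
OP@4: {T} ∪ {A} = {A,T} (union, +1)
ANOP@4: {T} ∩ {A,T} = {T} (intersection, +0)
AJNOP@4: {T} ∪ {G} = {G,T} (union, +1)
RV@4: {G} ∪ {C} = {C,G} (union, +1)
AJNOPRV@4: {G,T} ∩ {C,G} = {G} (intersection, +0)
AN@5: {G} ∪ {T} = {G,T} (union, +1)
OP@5: {A} ∪ {C} = {A,C} (union, +1)
ANOP@5: {G,T} ∪ {A,C} = {A,C,G,T} (union, +1)
AJNOP@5: {A,C,G,T} ∩ {T} = {T} (intersection, +0)
RV@5: {C} ∩ {C} = {C} (intersection, +0)
AJNOPRV@5: {T} ∪ {C} = {C,T} (union, +1)
AN@6: {A} ∩ {A} = {A} (intersection, +0)
OP@6: {C} ∪ {G} = {C,G} (union, +1)
ANOP@6: {A} ∪ {C,G} = {A,C,G} (union, +1)
AJNOP@6: {A,C,G} ∪ {T} = {A,C,G,T} (union, +1)
RV@6: {C} ∪ {A} = {A,C} (union, +1)
AJNOPRV@6: {A,C,G,T} ∩ {A,C} = {A,C} (intersection, +0)
AN@7: {G} ∪ {A} = {A,G} (union, +1)
OP@7: {G} ∩ {G} = {G} (intersection, +0)
ANOP@7: {A,G} ∩ {G} = {G} (intersection, +0)
AJNOP@7: {G} ∪ {T} = {G,T} (union, +1)
RV@7: {C} ∩ {C} = {C} (intersection, +0)
AJNOPRV@7: {G,T} ∪ {C} = {C,G,T} (union, +1)
per-site changes: [3, 3, 4, 3, 3, 4, 4, 3]; total = 27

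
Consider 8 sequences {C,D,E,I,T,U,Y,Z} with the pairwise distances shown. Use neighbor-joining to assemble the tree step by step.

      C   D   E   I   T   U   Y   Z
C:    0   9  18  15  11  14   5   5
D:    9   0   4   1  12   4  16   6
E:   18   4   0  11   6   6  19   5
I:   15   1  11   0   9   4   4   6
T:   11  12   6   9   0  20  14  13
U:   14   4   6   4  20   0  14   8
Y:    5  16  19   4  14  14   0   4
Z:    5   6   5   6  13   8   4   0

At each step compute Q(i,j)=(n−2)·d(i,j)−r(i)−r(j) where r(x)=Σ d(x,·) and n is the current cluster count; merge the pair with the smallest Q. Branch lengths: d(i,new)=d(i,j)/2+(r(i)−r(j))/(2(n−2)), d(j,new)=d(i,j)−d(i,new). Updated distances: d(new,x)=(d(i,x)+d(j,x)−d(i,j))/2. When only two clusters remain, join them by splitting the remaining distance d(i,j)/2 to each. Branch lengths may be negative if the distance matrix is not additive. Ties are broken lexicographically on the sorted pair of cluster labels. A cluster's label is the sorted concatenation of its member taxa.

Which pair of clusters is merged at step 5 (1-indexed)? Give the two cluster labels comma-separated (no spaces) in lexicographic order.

iteration 1: select C,Y (d=5, Q=-123); attach at lengths (31/12, 29/12); label the merged cluster CY
  updated: d(CY,D)=10, d(CY,E)=16, d(CY,I)=7, d(CY,T)=10, d(CY,U)=23/2, d(CY,Z)=2
iteration 2: select E,T (d=6, Q=-88); attach at lengths (4/5, 26/5); label the merged cluster ET
  updated: d(CY,ET)=10, d(D,ET)=5, d(ET,I)=7, d(ET,U)=10, d(ET,Z)=6
iteration 3: select CY,Z (d=2, Q=-121/2); attach at lengths (41/16, -9/16); label the merged cluster CYZ
  updated: d(CYZ,D)=7, d(CYZ,ET)=7, d(CYZ,I)=11/2, d(CYZ,U)=35/4
iteration 4: select CYZ,ET (d=7, Q=-145/4); attach at lengths (27/8, 29/8); label the merged cluster CETYZ
  updated: d(CETYZ,D)=5/2, d(CETYZ,I)=11/4, d(CETYZ,U)=47/8
iteration 5: select CETYZ,D (d=5/2, Q=-109/8); attach at lengths (69/32, 11/32); label the merged cluster CDETYZ
  updated: d(CDETYZ,I)=5/8, d(CDETYZ,U)=59/16
iteration 6: select CDETYZ,I (d=5/8, Q=-133/16); attach at lengths (5/32, 15/32); label the merged cluster CDEITYZ
  updated: d(CDEITYZ,U)=113/32
iteration 7: select CDEITYZ,U (d=113/32); attach at lengths (113/64, 113/64); label the merged cluster CDEITUYZ
final tree: ((((((C:31/12,Y:29/12):41/16,Z:-9/16):27/8,(E:4/5,T:26/5):29/8):69/32,D:11/32):5/32,I:15/32):113/64,U:113/64)
total length: 853/32

CETYZ,D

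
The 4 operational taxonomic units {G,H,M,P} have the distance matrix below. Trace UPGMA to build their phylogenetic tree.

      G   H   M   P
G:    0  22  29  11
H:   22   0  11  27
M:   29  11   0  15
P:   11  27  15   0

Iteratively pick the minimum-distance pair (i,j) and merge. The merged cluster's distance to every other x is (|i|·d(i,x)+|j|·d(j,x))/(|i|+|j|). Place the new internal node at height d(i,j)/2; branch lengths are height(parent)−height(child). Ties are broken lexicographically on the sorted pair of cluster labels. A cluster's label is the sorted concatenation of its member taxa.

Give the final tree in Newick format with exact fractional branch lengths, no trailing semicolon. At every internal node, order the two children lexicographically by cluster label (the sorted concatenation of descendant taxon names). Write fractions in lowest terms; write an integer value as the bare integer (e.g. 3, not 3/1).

1. join G+P (d=11) ⇒ GP; edges |G|=11/2, |P|=11/2
  updated: d(GP,H)=49/2, d(GP,M)=22
2. join H+M (d=11) ⇒ HM; edges |H|=11/2, |M|=11/2
  updated: d(GP,HM)=93/4
3. join GP+HM (d=93/4) ⇒ GHMP; edges |GP|=49/8, |HM|=49/8
final tree: ((G:11/2,P:11/2):49/8,(H:11/2,M:11/2):49/8)
total length: 137/4

((G:11/2,P:11/2):49/8,(H:11/2,M:11/2):49/8)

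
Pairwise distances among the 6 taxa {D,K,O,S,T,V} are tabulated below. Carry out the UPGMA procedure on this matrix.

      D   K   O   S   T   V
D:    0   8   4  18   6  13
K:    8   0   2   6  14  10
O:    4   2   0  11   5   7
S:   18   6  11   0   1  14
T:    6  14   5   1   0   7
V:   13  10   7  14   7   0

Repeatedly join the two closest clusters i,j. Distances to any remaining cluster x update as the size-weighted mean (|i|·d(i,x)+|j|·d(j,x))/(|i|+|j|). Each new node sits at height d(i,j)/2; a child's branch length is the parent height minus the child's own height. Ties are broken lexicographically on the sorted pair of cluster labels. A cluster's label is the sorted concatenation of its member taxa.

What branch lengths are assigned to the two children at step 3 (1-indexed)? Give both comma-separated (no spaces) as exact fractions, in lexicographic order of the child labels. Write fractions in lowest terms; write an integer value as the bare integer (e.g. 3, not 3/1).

iteration 1: select S,T (d=1); attach at lengths (1/2, 1/2); label the merged cluster ST
  updated: d(D,ST)=12, d(K,ST)=10, d(O,ST)=8, d(ST,V)=21/2
iteration 2: select K,O (d=2); attach at lengths (1, 1); label the merged cluster KO
  updated: d(D,KO)=6, d(KO,ST)=9, d(KO,V)=17/2
iteration 3: select D,KO (d=6); attach at lengths (3, 2); label the merged cluster DKO
  updated: d(DKO,ST)=10, d(DKO,V)=10
iteration 4: select DKO,ST (d=10); attach at lengths (2, 9/2); label the merged cluster DKOST
  updated: d(DKOST,V)=51/5
iteration 5: select DKOST,V (d=51/5); attach at lengths (1/10, 51/10); label the merged cluster DKOSTV
final tree: (((D:3,(K:1,O:1):2):2,(S:1/2,T:1/2):9/2):1/10,V:51/10)
total length: 197/10

3,2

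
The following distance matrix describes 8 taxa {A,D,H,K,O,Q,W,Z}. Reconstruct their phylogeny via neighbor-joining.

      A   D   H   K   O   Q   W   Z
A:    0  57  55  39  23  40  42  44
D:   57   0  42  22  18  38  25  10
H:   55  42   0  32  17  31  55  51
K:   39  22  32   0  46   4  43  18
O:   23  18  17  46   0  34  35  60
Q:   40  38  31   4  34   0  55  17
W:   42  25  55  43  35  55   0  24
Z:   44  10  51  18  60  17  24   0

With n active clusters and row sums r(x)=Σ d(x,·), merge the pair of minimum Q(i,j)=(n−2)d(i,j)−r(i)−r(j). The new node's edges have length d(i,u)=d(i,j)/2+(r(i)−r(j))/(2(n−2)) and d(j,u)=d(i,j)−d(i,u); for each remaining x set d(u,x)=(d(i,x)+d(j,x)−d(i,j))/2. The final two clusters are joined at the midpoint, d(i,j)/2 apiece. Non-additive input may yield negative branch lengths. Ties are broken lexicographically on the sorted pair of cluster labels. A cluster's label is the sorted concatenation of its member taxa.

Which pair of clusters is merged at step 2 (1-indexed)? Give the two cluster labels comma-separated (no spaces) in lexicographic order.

K,Q

step 1: merge (H,O) at d=17, Q=-414; branch lengths H→38/3, O→13/3; new cluster HO
  updated: d(A,HO)=61/2, d(D,HO)=43/2, d(HO,K)=61/2, d(HO,Q)=24, d(HO,W)=73/2, d(HO,Z)=47
step 2: merge (K,Q) at d=4, Q=-629/2; branch lengths K→-3/20, Q→83/20; new cluster KQ
  updated: d(A,KQ)=75/2, d(D,KQ)=28, d(HO,KQ)=101/4, d(KQ,W)=47, d(KQ,Z)=31/2
step 3: merge (A,HO) at d=61/2, Q=-999/4; branch lengths A→689/32, HO→287/32; new cluster AHO
  updated: d(AHO,D)=24, d(AHO,KQ)=129/8, d(AHO,W)=24, d(AHO,Z)=121/4
step 4: merge (AHO,KQ) at d=129/8, Q=-1221/8; branch lengths AHO→289/48, KQ→485/48; new cluster AHKOQ
  updated: d(AHKOQ,D)=287/16, d(AHKOQ,W)=439/16, d(AHKOQ,Z)=237/16
step 5: merge (AHKOQ,W) at d=439/16, Q=-327/4; branch lengths AHKOQ→309/32, W→569/32; new cluster AHKOQW
  updated: d(AHKOQW,D)=31/4, d(AHKOQW,Z)=91/16
step 6: merge (AHKOQW,D) at d=31/4, Q=-375/16; branch lengths AHKOQW→55/32, D→193/32; new cluster ADHKOQW
  updated: d(ADHKOQW,Z)=127/32
step 7: merge (ADHKOQW,Z) at d=127/32; branch lengths ADHKOQW→127/64, Z→127/64; new cluster ADHKOQWZ
final tree: (((((A:689/32,(H:38/3,O:13/3):287/32):289/48,(K:-3/20,Q:83/20):485/48):309/32,W:569/32):55/32,D:193/32):127/64,Z:127/64)
total length: 3417/32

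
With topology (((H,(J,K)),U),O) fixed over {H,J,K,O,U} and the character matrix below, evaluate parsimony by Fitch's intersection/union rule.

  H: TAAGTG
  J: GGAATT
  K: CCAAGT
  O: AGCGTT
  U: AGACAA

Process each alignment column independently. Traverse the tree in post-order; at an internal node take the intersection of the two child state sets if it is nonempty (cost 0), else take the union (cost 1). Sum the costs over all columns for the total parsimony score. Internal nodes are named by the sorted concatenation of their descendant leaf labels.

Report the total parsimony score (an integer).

12

[col 0] JK: children J:{G}, K:{C} ∪→ {C,G}; cost 1
[col 0] HJK: children H:{T}, JK:{C,G} ∪→ {C,G,T}; cost 1
[col 0] HJKU: children HJK:{C,G,T}, U:{A} ∪→ {A,C,G,T}; cost 1
[col 0] HJKOU: children HJKU:{A,C,G,T}, O:{A} ∩→ {A}; cost 0
[col 1] JK: children J:{G}, K:{C} ∪→ {C,G}; cost 1
[col 1] HJK: children H:{A}, JK:{C,G} ∪→ {A,C,G}; cost 1
[col 1] HJKU: children HJK:{A,C,G}, U:{G} ∩→ {G}; cost 0
[col 1] HJKOU: children HJKU:{G}, O:{G} ∩→ {G}; cost 0
[col 2] JK: children J:{A}, K:{A} ∩→ {A}; cost 0
[col 2] HJK: children H:{A}, JK:{A} ∩→ {A}; cost 0
[col 2] HJKU: children HJK:{A}, U:{A} ∩→ {A}; cost 0
[col 2] HJKOU: children HJKU:{A}, O:{C} ∪→ {A,C}; cost 1
[col 3] JK: children J:{A}, K:{A} ∩→ {A}; cost 0
[col 3] HJK: children H:{G}, JK:{A} ∪→ {A,G}; cost 1
[col 3] HJKU: children HJK:{A,G}, U:{C} ∪→ {A,C,G}; cost 1
[col 3] HJKOU: children HJKU:{A,C,G}, O:{G} ∩→ {G}; cost 0
[col 4] JK: children J:{T}, K:{G} ∪→ {G,T}; cost 1
[col 4] HJK: children H:{T}, JK:{G,T} ∩→ {T}; cost 0
[col 4] HJKU: children HJK:{T}, U:{A} ∪→ {A,T}; cost 1
[col 4] HJKOU: children HJKU:{A,T}, O:{T} ∩→ {T}; cost 0
[col 5] JK: children J:{T}, K:{T} ∩→ {T}; cost 0
[col 5] HJK: children H:{G}, JK:{T} ∪→ {G,T}; cost 1
[col 5] HJKU: children HJK:{G,T}, U:{A} ∪→ {A,G,T}; cost 1
[col 5] HJKOU: children HJKU:{A,G,T}, O:{T} ∩→ {T}; cost 0
per-site changes: [3, 2, 1, 2, 2, 2]; total = 12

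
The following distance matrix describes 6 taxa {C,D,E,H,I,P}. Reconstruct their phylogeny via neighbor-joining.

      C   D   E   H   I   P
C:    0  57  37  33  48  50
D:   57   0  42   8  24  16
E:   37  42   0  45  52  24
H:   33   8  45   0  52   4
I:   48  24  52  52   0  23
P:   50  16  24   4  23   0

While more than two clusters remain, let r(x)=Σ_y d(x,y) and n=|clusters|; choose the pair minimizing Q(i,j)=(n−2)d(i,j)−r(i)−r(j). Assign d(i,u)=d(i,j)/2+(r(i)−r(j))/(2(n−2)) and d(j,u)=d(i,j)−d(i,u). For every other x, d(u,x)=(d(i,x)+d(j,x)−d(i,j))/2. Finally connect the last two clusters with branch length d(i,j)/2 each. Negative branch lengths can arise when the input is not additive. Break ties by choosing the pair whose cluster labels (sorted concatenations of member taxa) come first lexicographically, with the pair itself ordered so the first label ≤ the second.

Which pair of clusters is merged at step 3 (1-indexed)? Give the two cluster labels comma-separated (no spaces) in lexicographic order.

CE,I

1. join C+E (d=37, Q=-277) ⇒ CE; edges |C|=173/8, |E|=123/8
  updated: d(CE,D)=31, d(CE,H)=41/2, d(CE,I)=63/2, d(CE,P)=37/2
2. join D+H (d=8, Q=-279/2) ⇒ DH; edges |D|=37/12, |H|=59/12
  updated: d(CE,DH)=87/4, d(DH,I)=34, d(DH,P)=6
3. join CE+I (d=63/2, Q=-389/4) ⇒ CEI; edges |CE|=185/16, |I|=319/16
  updated: d(CEI,DH)=97/8, d(CEI,P)=5
4. join CEI+DH (d=97/8, Q=-185/8) ⇒ CDEHI; edges |CEI|=89/16, |DH|=105/16
  updated: d(CDEHI,P)=-9/16
5. join CDEHI+P (d=-9/16) ⇒ CDEHIP; edges |CDEHI|=-9/32, |P|=-9/32
final tree: ((((C:173/8,E:123/8):185/16,I:319/16):89/16,(D:37/12,H:59/12):105/16):-9/32,P:-9/32)
total length: 1409/16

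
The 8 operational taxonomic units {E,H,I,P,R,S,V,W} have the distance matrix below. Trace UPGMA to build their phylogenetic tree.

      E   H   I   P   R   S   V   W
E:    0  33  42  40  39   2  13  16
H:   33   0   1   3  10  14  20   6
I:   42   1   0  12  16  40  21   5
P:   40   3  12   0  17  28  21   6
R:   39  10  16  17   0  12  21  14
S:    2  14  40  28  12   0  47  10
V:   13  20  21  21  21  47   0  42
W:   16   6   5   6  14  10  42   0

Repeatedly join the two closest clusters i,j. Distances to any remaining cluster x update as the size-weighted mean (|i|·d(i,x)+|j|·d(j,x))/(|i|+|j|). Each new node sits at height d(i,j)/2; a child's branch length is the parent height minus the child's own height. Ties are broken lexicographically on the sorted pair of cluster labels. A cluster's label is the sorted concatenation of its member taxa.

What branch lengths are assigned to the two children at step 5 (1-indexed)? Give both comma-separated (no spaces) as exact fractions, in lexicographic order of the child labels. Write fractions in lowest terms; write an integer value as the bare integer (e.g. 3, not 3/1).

29/8,57/8

iteration 1: select H,I (d=1); attach at lengths (1/2, 1/2); label the merged cluster HI
  updated: d(E,HI)=75/2, d(HI,P)=15/2, d(HI,R)=13, d(HI,S)=27, d(HI,V)=41/2, d(HI,W)=11/2
iteration 2: select E,S (d=2); attach at lengths (1, 1); label the merged cluster ES
  updated: d(ES,HI)=129/4, d(ES,P)=34, d(ES,R)=51/2, d(ES,V)=30, d(ES,W)=13
iteration 3: select HI,W (d=11/2); attach at lengths (9/4, 11/4); label the merged cluster HIW
  updated: d(ES,HIW)=155/6, d(HIW,P)=7, d(HIW,R)=40/3, d(HIW,V)=83/3
iteration 4: select HIW,P (d=7); attach at lengths (3/4, 7/2); label the merged cluster HIPW
  updated: d(ES,HIPW)=223/8, d(HIPW,R)=57/4, d(HIPW,V)=26
iteration 5: select HIPW,R (d=57/4); attach at lengths (29/8, 57/8); label the merged cluster HIPRW
  updated: d(ES,HIPRW)=137/5, d(HIPRW,V)=25
iteration 6: select HIPRW,V (d=25); attach at lengths (43/8, 25/2); label the merged cluster HIPRVW
  updated: d(ES,HIPRVW)=167/6
iteration 7: select ES,HIPRVW (d=167/6); attach at lengths (155/12, 17/12); label the merged cluster EHIPRSVW
final tree: ((E:1,S:1):155/12,(((((H:1/2,I:1/2):9/4,W:11/4):3/4,P:7/2):29/8,R:57/8):43/8,V:25/2):17/12)
total length: 1325/24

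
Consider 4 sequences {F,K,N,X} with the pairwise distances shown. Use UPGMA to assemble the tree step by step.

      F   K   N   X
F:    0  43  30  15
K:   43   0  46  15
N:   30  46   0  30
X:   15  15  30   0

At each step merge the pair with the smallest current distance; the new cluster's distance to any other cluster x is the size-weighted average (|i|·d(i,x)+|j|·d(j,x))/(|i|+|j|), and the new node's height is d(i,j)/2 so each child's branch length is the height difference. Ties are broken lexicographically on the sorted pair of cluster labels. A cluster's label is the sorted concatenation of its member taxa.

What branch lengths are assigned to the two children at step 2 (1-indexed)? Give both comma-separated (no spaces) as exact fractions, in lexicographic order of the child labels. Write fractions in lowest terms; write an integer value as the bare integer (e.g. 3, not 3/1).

7,29/2

iteration 1: select F,X (d=15); attach at lengths (15/2, 15/2); label the merged cluster FX
  updated: d(FX,K)=29, d(FX,N)=30
iteration 2: select FX,K (d=29); attach at lengths (7, 29/2); label the merged cluster FKX
  updated: d(FKX,N)=106/3
iteration 3: select FKX,N (d=106/3); attach at lengths (19/6, 53/3); label the merged cluster FKNX
final tree: (((F:15/2,X:15/2):7,K:29/2):19/6,N:53/3)
total length: 172/3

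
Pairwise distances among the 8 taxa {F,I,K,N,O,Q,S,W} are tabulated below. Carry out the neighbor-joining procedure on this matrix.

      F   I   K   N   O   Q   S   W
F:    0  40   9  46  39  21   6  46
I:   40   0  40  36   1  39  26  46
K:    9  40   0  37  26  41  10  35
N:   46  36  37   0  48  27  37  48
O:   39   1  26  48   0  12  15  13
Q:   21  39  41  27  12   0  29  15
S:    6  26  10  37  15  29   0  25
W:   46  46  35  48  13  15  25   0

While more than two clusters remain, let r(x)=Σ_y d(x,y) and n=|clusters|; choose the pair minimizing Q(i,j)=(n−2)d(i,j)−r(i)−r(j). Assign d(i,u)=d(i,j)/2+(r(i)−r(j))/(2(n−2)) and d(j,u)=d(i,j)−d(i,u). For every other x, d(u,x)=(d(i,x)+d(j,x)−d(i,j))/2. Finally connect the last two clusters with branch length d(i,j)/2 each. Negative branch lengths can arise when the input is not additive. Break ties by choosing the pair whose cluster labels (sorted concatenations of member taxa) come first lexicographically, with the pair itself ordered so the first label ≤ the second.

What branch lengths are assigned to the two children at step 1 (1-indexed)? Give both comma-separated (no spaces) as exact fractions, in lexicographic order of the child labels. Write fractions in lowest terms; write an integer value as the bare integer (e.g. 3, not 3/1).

1. join I+O (d=1, Q=-376) ⇒ IO; edges |I|=20/3, |O|=-17/3
  updated: d(F,IO)=39, d(IO,K)=65/2, d(IO,N)=83/2, d(IO,Q)=25, d(IO,S)=20, d(IO,W)=29
2. join F+K (d=9, Q=-573/2) ⇒ FK; edges |F|=19/4, |K|=17/4
  updated: d(FK,IO)=125/4, d(FK,N)=37, d(FK,Q)=53/2, d(FK,S)=7/2, d(FK,W)=36
3. join FK+S (d=7/2, Q=-939/4) ⇒ FKS; edges |FK|=135/32, |S|=-23/32
  updated: d(FKS,IO)=191/8, d(FKS,N)=141/4, d(FKS,Q)=26, d(FKS,W)=115/4
4. join Q+W (d=15, Q=-675/4) ⇒ QW; edges |Q|=23/8, |W|=97/8
  updated: d(FKS,QW)=159/8, d(IO,QW)=39/2, d(N,QW)=30
5. join FKS+IO (d=191/8, Q=-929/8) ⇒ FIKOS; edges |FKS|=335/32, |IO|=429/32
  updated: d(FIKOS,N)=423/16, d(FIKOS,QW)=31/4
6. join FIKOS+N (d=423/16, Q=-1027/16) ⇒ FIKNOS; edges |FIKOS|=67/32, |N|=779/32
  updated: d(FIKNOS,QW)=181/32
7. join FIKNOS+QW (d=181/32) ⇒ FIKNOQSW; edges |FIKNOS|=181/64, |QW|=181/64
final tree: (((((F:19/4,K:17/4):135/32,S:-23/32):335/32,(I:20/3,O:-17/3):429/32):67/32,N:779/32):181/64,(Q:23/8,W:97/8):181/64)
total length: 2703/32

20/3,-17/3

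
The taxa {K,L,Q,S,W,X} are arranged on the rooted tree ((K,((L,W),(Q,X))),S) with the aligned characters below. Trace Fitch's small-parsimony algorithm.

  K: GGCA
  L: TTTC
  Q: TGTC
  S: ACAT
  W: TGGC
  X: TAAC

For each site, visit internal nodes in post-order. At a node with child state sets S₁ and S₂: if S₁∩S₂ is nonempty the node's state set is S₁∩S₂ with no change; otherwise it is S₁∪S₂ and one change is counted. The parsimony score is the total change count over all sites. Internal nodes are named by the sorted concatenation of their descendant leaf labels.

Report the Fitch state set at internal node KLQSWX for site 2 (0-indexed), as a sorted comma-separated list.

[col 0] LW: children L:{T}, W:{T} ∩→ {T}; cost 0
[col 0] QX: children Q:{T}, X:{T} ∩→ {T}; cost 0
[col 0] LQWX: children LW:{T}, QX:{T} ∩→ {T}; cost 0
[col 0] KLQWX: children K:{G}, LQWX:{T} ∪→ {G,T}; cost 1
[col 0] KLQSWX: children KLQWX:{G,T}, S:{A} ∪→ {A,G,T}; cost 1
[col 1] LW: children L:{T}, W:{G} ∪→ {G,T}; cost 1
[col 1] QX: children Q:{G}, X:{A} ∪→ {A,G}; cost 1
[col 1] LQWX: children LW:{G,T}, QX:{A,G} ∩→ {G}; cost 0
[col 1] KLQWX: children K:{G}, LQWX:{G} ∩→ {G}; cost 0
[col 1] KLQSWX: children KLQWX:{G}, S:{C} ∪→ {C,G}; cost 1
[col 2] LW: children L:{T}, W:{G} ∪→ {G,T}; cost 1
[col 2] QX: children Q:{T}, X:{A} ∪→ {A,T}; cost 1
[col 2] LQWX: children LW:{G,T}, QX:{A,T} ∩→ {T}; cost 0
[col 2] KLQWX: children K:{C}, LQWX:{T} ∪→ {C,T}; cost 1
[col 2] KLQSWX: children KLQWX:{C,T}, S:{A} ∪→ {A,C,T}; cost 1
[col 3] LW: children L:{C}, W:{C} ∩→ {C}; cost 0
[col 3] QX: children Q:{C}, X:{C} ∩→ {C}; cost 0
[col 3] LQWX: children LW:{C}, QX:{C} ∩→ {C}; cost 0
[col 3] KLQWX: children K:{A}, LQWX:{C} ∪→ {A,C}; cost 1
[col 3] KLQSWX: children KLQWX:{A,C}, S:{T} ∪→ {A,C,T}; cost 1
per-site changes: [2, 3, 4, 2]; total = 11

A,C,T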